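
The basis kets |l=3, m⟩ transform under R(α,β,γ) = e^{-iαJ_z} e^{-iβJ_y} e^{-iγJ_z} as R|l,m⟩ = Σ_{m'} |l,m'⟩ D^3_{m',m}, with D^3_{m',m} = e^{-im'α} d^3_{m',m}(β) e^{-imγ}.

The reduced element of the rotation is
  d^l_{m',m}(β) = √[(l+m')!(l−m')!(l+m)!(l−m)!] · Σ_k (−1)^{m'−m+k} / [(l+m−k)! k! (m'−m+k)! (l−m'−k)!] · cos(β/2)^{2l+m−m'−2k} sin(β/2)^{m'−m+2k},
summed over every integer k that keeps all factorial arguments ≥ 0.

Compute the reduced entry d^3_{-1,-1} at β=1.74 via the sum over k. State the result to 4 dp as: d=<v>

d=0.1153

d^3_{-1,-1}(β=1.7400) via the finite sum:
c=cos(1.740000/2)=0.644827, s=sin(1.740000/2)=0.764329; N=√[2·24·2·24]=48.000000
The bounds max(0,m−m')=0 and min(l+m,l−m')=2 give 3 terms
  k=0: (−1)^0·48.0000/(48)·0.6448^6·0.7643^0 = +0.071888
  k=1: (−1)^1·48.0000/(6)·0.6448^4·0.7643^2 = -0.808020
  k=2: (−1)^2·48.0000/(8)·0.6448^2·0.7643^4 = +0.851448
d^3_{-1,-1}(1.7400) = +0.071888 -0.808020 +0.851448 = +0.115316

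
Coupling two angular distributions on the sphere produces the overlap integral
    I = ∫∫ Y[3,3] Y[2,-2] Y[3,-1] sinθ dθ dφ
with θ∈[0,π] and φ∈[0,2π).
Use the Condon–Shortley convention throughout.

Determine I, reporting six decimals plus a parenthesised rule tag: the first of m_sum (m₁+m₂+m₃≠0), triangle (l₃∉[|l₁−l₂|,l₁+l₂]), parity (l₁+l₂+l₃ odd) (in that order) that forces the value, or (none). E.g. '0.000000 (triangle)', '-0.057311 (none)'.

Checks pass: Σm=0; 8 even; l₃=3∈[1,5].
(2·3+1)(2·2+1)(2·3+1) = 245
Δ: 2! 4! 2! / 9! → 1/3780
sum: t=0:+1/24 t=1:−1/4 t=2:+1/24 = -1/6
3j²(3 2 3; 0 0 0) = Δ·Π!·Σ² = 4/105  (sign +1)
sum: t=0:+1/96 = 1/96
3j²(3 2 3; 3 -2 -1) = Δ·Π!·Σ² = 1/42  (sign +1)
combine: 4πI² = 245·4/105·1/42 = 2/9
take √, sign +1: I = 0.13298076
No selection rule forces the value: the integral is nonzero (none).

0.132981 (none)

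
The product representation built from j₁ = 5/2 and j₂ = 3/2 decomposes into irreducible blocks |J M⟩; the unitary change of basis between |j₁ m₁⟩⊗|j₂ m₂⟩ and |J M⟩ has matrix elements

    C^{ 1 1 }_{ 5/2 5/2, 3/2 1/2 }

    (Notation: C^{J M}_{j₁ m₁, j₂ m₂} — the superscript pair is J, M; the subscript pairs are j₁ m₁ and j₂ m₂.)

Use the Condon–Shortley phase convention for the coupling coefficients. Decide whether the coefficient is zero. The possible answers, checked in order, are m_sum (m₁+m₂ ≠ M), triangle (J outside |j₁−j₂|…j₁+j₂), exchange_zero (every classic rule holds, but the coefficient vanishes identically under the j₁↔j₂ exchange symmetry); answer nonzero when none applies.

m_sum

m-sum: m₁+m₂ = 5/2+1/2 = 3, M = 1  ✗ ⇒ coefficient is 0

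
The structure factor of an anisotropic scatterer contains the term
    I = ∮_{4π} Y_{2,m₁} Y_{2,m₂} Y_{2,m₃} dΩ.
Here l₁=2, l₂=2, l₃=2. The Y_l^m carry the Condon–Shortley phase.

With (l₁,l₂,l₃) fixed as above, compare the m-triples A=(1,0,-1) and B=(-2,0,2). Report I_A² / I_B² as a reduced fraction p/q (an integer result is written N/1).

l's match ⇒ only the (l;m) 3-j factors differ between A and B.
A: triangle coeff Δ(2,2,2) = 1/630; Σ_t [0,1]: t=0:+1/4 t=1:−1/2 = -1/4; (3j)²=1/70 [(2 2 2; 1 0 -1)], sign=+1
B: triangle coeff Δ(2,2,2) = 1/630; Σ_t [2,2]: t=2:+1/8 = 1/8; (3j)²=2/35 [(2 2 2; -2 0 2)], sign=+1
I_A²/I_B² = (1/70)/(2/35) = 1/4

1/4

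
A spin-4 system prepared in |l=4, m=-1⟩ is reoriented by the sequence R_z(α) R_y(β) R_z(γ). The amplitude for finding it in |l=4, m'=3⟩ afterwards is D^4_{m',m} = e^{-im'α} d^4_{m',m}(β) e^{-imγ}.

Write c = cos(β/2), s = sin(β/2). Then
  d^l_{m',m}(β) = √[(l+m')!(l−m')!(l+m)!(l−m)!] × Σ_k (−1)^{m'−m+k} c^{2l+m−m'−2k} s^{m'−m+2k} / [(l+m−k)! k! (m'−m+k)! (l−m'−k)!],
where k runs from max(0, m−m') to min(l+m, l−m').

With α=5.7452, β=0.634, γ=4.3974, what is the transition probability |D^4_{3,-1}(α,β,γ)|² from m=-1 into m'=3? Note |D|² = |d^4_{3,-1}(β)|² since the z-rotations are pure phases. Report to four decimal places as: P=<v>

P=0.0091

First d^4_{3,-1}(β=0.6340), then the phase factors e^{-i(3)α} and e^{-i(-1)γ}:
With c≡cos(β/2)=0.950175 and s≡sin(β/2)=0.311717, N=[5040·1·6·120]^{1/2}=1904.940944
The bounds max(0,m−m')=0 and min(l+m,l−m')=1 give 2 terms
  k=0: (−1)^4·1904.9409/(144)·0.9502^4·0.3117^4 = +0.101807
  k=1: (−1)^5·1904.9409/(240)·0.9502^2·0.3117^6 = -0.006574
d^4_{3,-1}(0.6340) = +0.101807 -0.006574 = +0.095233
|D^4_{3,-1}|² = |d^4_{3,-1}(β)|² = (+0.095233)² = 0.009069 (the z-rotation phases have unit modulus)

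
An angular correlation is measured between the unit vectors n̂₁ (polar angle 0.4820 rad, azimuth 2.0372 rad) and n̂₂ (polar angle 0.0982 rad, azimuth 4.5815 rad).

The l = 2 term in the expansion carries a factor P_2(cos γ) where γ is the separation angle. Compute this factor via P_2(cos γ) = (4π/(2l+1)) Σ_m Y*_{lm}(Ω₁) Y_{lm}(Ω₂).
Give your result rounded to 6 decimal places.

0.569066

Summing Y*_{l m}(θ₁,φ₁)·Y_{l m}(θ₂,φ₂) over m ∈ [−2, 2]; prefactor 4π/(2·2+1) = 2.513274:
  m=-2: Y*=-0.04943 - 0.06668j  Y=-0.00359 - 0.00096j  product 0.00011 + 0.00029j
  m=-1: Y*=-0.14269 + 0.28342j  Y=-0.00984 + 0.07473j  product -0.01978 - 0.01345j
  m=+0: Y*=0.42747 + 0.00000j  Y=0.62169 + 0.00000j  product 0.26575 + 0.00000j
  m=+1: Y*=0.14269 + 0.28342j  Y=0.00984 + 0.07473j  product -0.01978 + 0.01345j
  m=+2: Y*=-0.04943 + 0.06668j  Y=-0.00359 + 0.00096j  product 0.00011 - 0.00029j
Accumulated sum 0.22642 - 0.00000j; after 4π/(2l+1) scaling, 0.56907 - 0.00000j ⇒ P_2 = 0.569066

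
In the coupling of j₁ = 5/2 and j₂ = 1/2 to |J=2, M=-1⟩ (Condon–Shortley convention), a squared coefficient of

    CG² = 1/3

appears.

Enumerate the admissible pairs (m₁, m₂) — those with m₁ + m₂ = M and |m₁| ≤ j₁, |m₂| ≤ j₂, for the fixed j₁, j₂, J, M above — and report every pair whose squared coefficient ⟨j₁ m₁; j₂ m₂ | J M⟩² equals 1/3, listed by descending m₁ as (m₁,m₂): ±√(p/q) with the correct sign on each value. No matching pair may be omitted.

(-1/2,-1/2): +√(1/3)

Admissible pairs with m₁+m₂ = M = -1: (-3/2,1/2), (-1/2,-1/2)
  (m₁,m₂)=(-1/2,-1/2): CG² = 1/3, CG = +√(1/3)   ← matches the target
  (m₁,m₂)=(-3/2,1/2): CG² = 2/3, CG = −√(2/3)
Pairs with CG² = 1/3: (-1/2,-1/2): +√(1/3)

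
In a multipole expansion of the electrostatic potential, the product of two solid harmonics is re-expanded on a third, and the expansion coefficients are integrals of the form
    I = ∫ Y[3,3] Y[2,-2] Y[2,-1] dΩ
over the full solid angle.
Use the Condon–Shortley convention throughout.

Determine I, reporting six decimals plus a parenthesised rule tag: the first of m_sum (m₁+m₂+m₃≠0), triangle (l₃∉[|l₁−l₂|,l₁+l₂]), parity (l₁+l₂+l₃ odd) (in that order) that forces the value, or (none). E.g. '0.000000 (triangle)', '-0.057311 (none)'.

0.000000 (parity)

L=7 odd ⇒ parity kills the (l;000) factor ⇒ I = 0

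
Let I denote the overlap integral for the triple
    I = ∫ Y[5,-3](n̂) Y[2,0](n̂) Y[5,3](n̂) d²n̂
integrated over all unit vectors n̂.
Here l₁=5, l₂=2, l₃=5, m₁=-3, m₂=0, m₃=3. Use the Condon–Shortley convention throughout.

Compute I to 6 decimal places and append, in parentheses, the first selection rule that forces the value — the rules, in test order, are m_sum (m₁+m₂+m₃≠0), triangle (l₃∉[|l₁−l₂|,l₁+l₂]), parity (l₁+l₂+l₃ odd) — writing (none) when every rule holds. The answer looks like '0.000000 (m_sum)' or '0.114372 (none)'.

-0.016174 (none)

m-sum 0 ✓  L=12 even ✓  3≤5≤7 ✓
Π(2lᵢ+1) = 11×5×11 = 605
triangle coeff Δ(5,2,5) = 1/38610
Σ_t [0,2]: t=0:+1/2880 t=1:−1/576 t=2:+1/2880 = -1/960
(3j)²=10/429 [(5 2 5; 0 0 0)], sign=+1
Σ_t [0,2]: t=0:+1/161280 t=1:−1/5040 t=2:+1/5760 = -1/53760
(3j)²=1/4290 [(5 2 5; -3 0 3)], sign=-1
⇒ 4πI² = 5/1521
I = (-1)√(5/1521/(4π)) = -0.01617393
No selection rule forces the value: the integral is nonzero (none).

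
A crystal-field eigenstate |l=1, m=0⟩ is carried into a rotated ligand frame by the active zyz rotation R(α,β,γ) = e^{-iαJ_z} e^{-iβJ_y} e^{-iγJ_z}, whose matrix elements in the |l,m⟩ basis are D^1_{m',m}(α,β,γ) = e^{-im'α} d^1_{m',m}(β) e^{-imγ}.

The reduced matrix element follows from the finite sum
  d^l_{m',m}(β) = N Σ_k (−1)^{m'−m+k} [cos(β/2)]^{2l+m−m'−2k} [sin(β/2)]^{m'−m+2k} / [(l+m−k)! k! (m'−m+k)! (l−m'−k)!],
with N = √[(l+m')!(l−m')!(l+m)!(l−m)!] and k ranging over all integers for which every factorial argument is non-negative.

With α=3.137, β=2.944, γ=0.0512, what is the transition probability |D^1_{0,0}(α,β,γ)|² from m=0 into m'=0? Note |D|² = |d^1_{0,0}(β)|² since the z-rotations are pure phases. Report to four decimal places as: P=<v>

P=0.9615

D^1_{0,0}(3.1370,2.9440,0.0512) = e^{-i·0·3.1370}·d^1_{0,0}(2.9440)·e^{-i·0·0.0512}. Compute d first:
Half-angle: c=0.098636, s=0.995124. N=√(1·1·1·1)=1.000000
Admissible k: 0..1 (factorial args all ≥0)
  k=0: (−1)^0·1.0000/(1)·0.0986^2·0.9951^0 = +0.009729
  k=1: (−1)^1·1.0000/(1)·0.0986^0·0.9951^2 = -0.990271
d^1_{0,0}(2.9440) = +0.009729 -0.990271 = -0.980542
|D^1_{0,0}|² = |d^1_{0,0}(β)|² = (-0.980542)² = 0.961463 (the z-rotation phases have unit modulus)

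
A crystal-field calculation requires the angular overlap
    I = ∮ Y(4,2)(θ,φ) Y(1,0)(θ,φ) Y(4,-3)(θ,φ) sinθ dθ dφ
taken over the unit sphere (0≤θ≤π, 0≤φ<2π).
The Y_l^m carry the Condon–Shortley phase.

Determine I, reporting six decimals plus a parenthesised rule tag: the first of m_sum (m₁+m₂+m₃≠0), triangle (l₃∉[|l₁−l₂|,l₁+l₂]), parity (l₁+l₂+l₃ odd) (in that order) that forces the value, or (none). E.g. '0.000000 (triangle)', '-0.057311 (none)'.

0.000000 (m_sum)

m-sum = 2 + 0 − 3 = -1 ≠ 0 ⇒ I = 0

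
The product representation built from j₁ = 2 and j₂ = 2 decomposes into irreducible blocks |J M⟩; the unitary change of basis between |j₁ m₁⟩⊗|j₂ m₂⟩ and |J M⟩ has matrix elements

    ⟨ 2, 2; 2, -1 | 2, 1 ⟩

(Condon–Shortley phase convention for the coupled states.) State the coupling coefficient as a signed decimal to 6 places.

triangle: 2!×2!×2!/7! = 8/5040
(j±m)!: 4!×0!×1!×3!×3!×1! = 864
prefactor² = (2J+1)×Δ×N² = 48/7
  k=0: +1/(0!×2!×0!×1!×2!×1!) = 1/4
Σ = 1/4  ⇒  CG² = 48/7×(1/4)² = 3/7
CG = +√(3/7) = +0.654654

+0.654654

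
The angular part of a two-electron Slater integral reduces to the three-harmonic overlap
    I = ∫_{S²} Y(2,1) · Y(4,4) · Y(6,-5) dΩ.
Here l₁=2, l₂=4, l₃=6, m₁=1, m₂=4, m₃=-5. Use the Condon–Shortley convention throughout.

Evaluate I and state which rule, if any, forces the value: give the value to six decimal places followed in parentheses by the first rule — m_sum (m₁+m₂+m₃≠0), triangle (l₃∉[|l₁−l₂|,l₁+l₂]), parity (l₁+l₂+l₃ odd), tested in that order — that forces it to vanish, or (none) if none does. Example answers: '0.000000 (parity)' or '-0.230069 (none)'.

-0.204295 (none)

Checks pass: Σm=0; 12 even; l₃=6∈[2,6].
(2·2+1)(2·4+1)(2·6+1) = 585
Δ: 0! 4! 8! / 13! → 1/6435
sum: t=0:+1/2304 = 1/2304
3j²(2 4 6; 0 0 0) = Δ·Π!·Σ² = 5/143  (sign +1)
sum: t=0:+1/241920 = 1/241920
3j²(2 4 6; 1 4 -5) = Δ·Π!·Σ² = 1/39  (sign -1)
combine: 4πI² = 585·5/143·1/39 = 75/143
take √, sign -1: I = -0.20429497
No selection rule forces the value: the integral is nonzero (none).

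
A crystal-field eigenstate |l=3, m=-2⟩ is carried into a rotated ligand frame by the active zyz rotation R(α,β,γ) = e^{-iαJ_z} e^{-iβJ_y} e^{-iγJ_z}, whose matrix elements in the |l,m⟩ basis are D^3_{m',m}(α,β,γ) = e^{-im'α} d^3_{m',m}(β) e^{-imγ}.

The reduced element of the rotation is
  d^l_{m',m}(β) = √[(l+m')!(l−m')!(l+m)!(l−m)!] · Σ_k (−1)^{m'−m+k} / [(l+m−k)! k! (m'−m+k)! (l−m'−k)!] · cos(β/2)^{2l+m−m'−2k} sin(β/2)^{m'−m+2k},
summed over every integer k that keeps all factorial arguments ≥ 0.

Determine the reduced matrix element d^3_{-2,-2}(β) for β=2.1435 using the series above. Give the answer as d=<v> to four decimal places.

d^3_{-2,-2}(β=2.1435) via the finite sum:
Half-angle: c=0.478588, s=0.878039. N=√(1·120·1·120)=120.000000
k: max(0,(-2)−(-2))=0 … min(3+(-2),3−(-2))=1
  k=0: (−1)^0·120.0000/(120)·0.4786^6·0.8780^0 = +0.012016
  k=1: (−1)^1·120.0000/(24)·0.4786^4·0.8780^2 = -0.202230
d^3_{-2,-2}(2.1435) = +0.012016 -0.202230 = -0.190214

d=-0.1902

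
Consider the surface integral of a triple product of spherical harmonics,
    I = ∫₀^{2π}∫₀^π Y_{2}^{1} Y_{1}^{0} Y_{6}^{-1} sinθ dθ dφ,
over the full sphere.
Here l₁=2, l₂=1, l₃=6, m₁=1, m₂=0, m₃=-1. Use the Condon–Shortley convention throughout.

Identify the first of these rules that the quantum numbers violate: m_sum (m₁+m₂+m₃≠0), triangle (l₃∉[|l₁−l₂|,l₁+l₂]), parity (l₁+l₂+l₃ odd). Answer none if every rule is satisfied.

m₁+m₂+m₃ = 1 + 0 − 1 = 0  ✓
triangle: need |l₁−l₂| ≤ l₃ ≤ l₁+l₂ = [1,3]; l₃=6 is outside  ✗
parity: l₁+l₂+l₃ = 9 is odd

triangle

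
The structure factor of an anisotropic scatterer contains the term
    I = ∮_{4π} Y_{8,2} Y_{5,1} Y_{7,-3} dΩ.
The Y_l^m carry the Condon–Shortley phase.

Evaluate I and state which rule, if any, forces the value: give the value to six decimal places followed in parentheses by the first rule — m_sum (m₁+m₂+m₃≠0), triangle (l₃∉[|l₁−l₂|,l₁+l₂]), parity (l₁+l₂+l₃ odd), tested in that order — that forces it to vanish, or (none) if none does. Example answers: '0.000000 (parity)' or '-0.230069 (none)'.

m-sum 0 ✓  L=20 even ✓  3≤7≤13 ✓
Π(2lᵢ+1) = 17×11×15 = 2805
triangle coeff Δ(8,5,7) = 1/814773960
Σ_t [1,5]: t=1:−1/87091200 t=2:+1/4976640 t=3:−1/2073600 t=4:+1/4976640 t=5:−1/87091200 = -1/9676800
(3j)²=360/46189 [(8 5 7; 0 0 0)], sign=+1
Σ_t [2,6]: t=2:+1/19906560 t=3:−1/6531840 t=4:+1/15482880 t=5:−1/261273600 t=6:+1/62705664000 = -377/8957952000
(3j)²=10933/1279080 [(8 5 7; 2 1 -3)], sign=-1
⇒ 4πI² = 12615/67507
I = (-1)√(12615/67507/(4π)) = -0.12194508
No selection rule forces the value: the integral is nonzero (none).

-0.121945 (none)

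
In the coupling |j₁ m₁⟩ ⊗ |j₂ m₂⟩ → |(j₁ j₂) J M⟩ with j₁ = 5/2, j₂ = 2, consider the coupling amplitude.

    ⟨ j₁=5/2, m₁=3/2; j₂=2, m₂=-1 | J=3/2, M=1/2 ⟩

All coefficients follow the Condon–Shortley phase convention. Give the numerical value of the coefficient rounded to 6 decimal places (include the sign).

√[4·3!2!1!/7! · 4!1!1!3!2!1!] = √(96/35)
  +(−1)^0/∏(0,3,1,1,1,0)! = 1/6  (running 1/6)
  +(−1)^1/∏(1,2,0,0,2,1)! = -1/4  (running -1/12)
⟨..|..⟩ = √(96/35)·(-1/12) = -0.138013

−√(2/105) ≈ -0.138013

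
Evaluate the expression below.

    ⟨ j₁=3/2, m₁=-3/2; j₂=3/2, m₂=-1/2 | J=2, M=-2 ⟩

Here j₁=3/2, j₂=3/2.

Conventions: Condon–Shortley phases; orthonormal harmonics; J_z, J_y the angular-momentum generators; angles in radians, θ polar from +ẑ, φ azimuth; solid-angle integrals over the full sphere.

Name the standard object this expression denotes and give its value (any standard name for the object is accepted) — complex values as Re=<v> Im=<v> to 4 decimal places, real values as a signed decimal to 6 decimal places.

This is a Clebsch–Gordan (vector-coupling) coefficient.
triangle: 1!·2!·2!/6! = 4/720
(j±m)!: 0!·3!·1!·2!·0!·4! = 288
prefactor² = (2J+1)·Δ·N² = 8
  k=1: −1/(1!·0!·2!·0!·0!·2!) = -1/4
Σ = -1/4  ⇒  CG² = 8·(-1/4)² = 1/2
CG = −√(1/2) = -0.707107

Clebsch–Gordan coefficient, −√(1/2) ≈ -0.707107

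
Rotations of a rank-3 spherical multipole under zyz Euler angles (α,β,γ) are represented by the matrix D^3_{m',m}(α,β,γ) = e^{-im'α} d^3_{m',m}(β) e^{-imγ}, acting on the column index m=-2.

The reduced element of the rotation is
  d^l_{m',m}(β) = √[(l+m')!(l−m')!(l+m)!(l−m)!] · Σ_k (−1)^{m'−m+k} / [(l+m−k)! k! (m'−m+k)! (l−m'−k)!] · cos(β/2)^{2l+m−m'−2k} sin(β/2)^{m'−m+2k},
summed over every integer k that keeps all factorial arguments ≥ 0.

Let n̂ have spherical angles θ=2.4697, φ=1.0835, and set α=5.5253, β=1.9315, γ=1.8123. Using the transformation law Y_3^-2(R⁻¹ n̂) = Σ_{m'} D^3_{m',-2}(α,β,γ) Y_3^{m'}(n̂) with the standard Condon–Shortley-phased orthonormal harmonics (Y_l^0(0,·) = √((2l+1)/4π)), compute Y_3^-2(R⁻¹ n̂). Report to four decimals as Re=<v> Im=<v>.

Need the full column D^3_{m',-2} for m'=−3..3 at α=5.5253, β=1.9315, γ=1.8123.
cos(β/2)=0.568800, sin(β/2)=0.822476
d^3_{-3,-2}: single k=1 term ⇒ +0.119949;  D = +0.026159+0.117062i
d^3_{-2,-2}: k∈[0..1] ⇒ +0.033866 -0.354042 = -0.320177;  D = +0.164074-0.274942i
d^3_{-1,-2}: k∈[0..1] ⇒ -0.154854 +0.647558 = +0.492704;  D = -0.474207+0.133734i
d^3_{0,-2}: k∈[0..1] ⇒ +0.387834 -0.810910 = -0.423076;  D = +0.374677+0.196495i
d^3_{1,-2}: k∈[0..1] ⇒ -0.647558 +0.676979 = +0.029421;  D = -0.009531-0.027835i
d^3_{2,-2}: k∈[0..1] ⇒ +0.740256 -0.309556 = +0.430700;  D = +0.178756-0.391853i
d^3_{3,-2}: single k=0 term ⇒ -0.524386;  D = -0.486014+0.196904i
Y_3^{m'}(θ=2.4697,φ=1.0835) and Σ D·Y over m':
  (+0.0262+0.1171i)·(-0.1000+0.0109i)  (+0.1641-0.2749i)·(+0.1740+0.2564i)  (-0.4742+0.1337i)·(+0.1943-0.3666i)  (+0.3747+0.1965i)·(-0.0183+0.0000i)  (-0.0095-0.0278i)·(-0.1943-0.3666i)  (+0.1788-0.3919i)·(+0.1740-0.2564i)  (-0.4860+0.1969i)·(+0.1000+0.0109i)
Y_3^-2(R⁻¹ n̂) = -0.083304+0.088313i

Re=-0.0833 Im=0.0883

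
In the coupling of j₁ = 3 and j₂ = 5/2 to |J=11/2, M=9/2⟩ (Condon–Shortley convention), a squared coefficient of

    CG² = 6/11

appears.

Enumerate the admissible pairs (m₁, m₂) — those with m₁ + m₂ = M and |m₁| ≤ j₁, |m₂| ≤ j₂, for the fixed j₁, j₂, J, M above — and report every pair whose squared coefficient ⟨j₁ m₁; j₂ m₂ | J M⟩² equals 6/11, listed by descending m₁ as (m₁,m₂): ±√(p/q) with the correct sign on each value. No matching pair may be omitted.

Admissible pairs with m₁+m₂ = M = 9/2: (2,5/2), (3,3/2)
  (m₁,m₂)=(3,3/2): CG² = 5/11, CG = +√(5/11)
  (m₁,m₂)=(2,5/2): CG² = 6/11, CG = +√(6/11)   ← matches the target
Pairs with CG² = 6/11: (2,5/2): +√(6/11)

(2,5/2): +√(6/11)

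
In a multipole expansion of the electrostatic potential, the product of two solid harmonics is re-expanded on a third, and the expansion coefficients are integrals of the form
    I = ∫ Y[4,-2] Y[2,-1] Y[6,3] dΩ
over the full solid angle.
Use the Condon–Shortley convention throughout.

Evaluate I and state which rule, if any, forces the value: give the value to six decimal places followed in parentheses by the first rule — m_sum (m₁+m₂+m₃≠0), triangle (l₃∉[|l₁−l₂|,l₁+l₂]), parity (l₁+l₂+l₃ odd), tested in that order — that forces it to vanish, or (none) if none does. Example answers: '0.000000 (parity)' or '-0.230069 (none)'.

-0.252474 (none)

Checks pass: Σm=0; 12 even; l₃=6∈[2,6].
(2·4+1)(2·2+1)(2·6+1) = 585
Δ: 0! 8! 4! / 13! → 1/6435
sum: t=0:+1/2304 = 1/2304
3j²(4 2 6; 0 0 0) = Δ·Π!·Σ² = 5/143  (sign +1)
sum: t=0:+1/8640 = 1/8640
3j²(4 2 6; -2 -1 3) = Δ·Π!·Σ² = 28/715  (sign -1)
combine: 4πI² = 585·5/143·28/715 = 1260/1573
take √, sign -1: I = -0.25247360
No selection rule forces the value: the integral is nonzero (none).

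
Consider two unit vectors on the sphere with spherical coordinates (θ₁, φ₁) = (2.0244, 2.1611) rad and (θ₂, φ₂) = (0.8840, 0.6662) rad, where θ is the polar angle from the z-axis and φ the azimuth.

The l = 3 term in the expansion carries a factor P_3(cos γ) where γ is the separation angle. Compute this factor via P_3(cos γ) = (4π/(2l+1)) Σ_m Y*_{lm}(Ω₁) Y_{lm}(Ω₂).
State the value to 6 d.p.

Expand P_3 via completeness: Σ_{m} conj(Y_{3,m}) at Ω₁ times Y_{3,m} at Ω₂ —
  [-3]  conj(Y_{3,-3})(Ω₁) = +0.296969+0.060234i ; Y_{3,-3}(Ω₂) = -0.080038-0.175536i ; Δ = -0.013196-0.056950i
  [-2]  conj(Y_{3,-2})(Ω₁) = +0.137632+0.334647i ; Y_{3,-2}(Ω₂) = +0.091502-0.376524i ; Δ = +0.138596-0.021201i
  [-1]  conj(Y_{3,-1})(Ω₁) = +0.006447-0.009622i ; Y_{3,-1}(Ω₂) = +0.198473-0.156017i ; Δ = -0.000222-0.002916i
  [+0]  conj(Y_{3,0})(Ω₁) = +0.333577-0.000000i ; Y_{3,0}(Ω₂) = -0.234209+0.000000i ; Δ = -0.078127+0.000000i
  [+1]  conj(Y_{3,1})(Ω₁) = -0.006447-0.009622i ; Y_{3,1}(Ω₂) = -0.198473-0.156017i ; Δ = -0.000222+0.002916i
  [+2]  conj(Y_{3,2})(Ω₁) = +0.137632-0.334647i ; Y_{3,2}(Ω₂) = +0.091502+0.376524i ; Δ = +0.138596+0.021201i
  [+3]  conj(Y_{3,3})(Ω₁) = -0.296969+0.060234i ; Y_{3,3}(Ω₂) = +0.080038-0.175536i ; Δ = -0.013196+0.056950i
Total Σ_m = +0.172231-0.000000i. Multiply by 1.795196: +0.309189-0.000000i. P_3(cos γ) = 0.309189

0.309189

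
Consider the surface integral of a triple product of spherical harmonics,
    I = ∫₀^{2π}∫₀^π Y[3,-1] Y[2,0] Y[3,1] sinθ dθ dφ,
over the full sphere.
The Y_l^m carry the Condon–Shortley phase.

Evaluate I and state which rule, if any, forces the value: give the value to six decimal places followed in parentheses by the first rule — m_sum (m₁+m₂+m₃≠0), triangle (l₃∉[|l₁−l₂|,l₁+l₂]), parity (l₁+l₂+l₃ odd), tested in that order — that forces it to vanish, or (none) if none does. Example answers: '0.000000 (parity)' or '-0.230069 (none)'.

-0.126157 (none)

Rules hold: Σm=0, L=8 even, 1≤3≤5.
N = 7·5·7 = 245
Δ = 2!·4!·2!/9! = 1/3780
Racah Σ t=0..2: t=0:+1/24 t=1:−1/4 t=2:+1/24 = -1/6
⇒ 3j(3 2 3; 0 0 0)² = 4/105, sgn +1
Racah Σ t=0..2: t=0:+1/96 t=1:−1/6 t=2:+1/16 = -3/32
⇒ 3j(3 2 3; -1 0 1)² = 3/140, sgn -1
4πI² = N·(3j₀)²·(3jₘ)² = 1/5
I = -1·√(0.2/4π) = -0.12615663
No selection rule forces the value: the integral is nonzero (none).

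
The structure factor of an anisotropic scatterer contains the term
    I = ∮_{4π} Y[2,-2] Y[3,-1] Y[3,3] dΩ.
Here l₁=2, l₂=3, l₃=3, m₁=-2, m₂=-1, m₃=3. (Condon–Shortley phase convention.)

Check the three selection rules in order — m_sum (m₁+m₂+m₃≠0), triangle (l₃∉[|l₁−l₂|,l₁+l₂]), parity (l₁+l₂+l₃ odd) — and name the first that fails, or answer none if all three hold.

none

Σmᵢ = 0  ✓
l₃∈[|l₁−l₂|,l₁+l₂]=[1,5], have l₃=3  ✓
Σlᵢ = 8 ⇒ even  ✓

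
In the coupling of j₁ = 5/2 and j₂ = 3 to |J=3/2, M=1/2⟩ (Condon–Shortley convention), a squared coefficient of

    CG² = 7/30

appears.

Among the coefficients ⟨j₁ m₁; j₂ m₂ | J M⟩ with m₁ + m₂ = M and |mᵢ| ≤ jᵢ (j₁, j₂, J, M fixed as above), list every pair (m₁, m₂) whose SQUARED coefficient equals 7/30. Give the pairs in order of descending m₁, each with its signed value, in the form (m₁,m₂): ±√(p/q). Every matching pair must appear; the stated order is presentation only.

Admissible pairs with m₁+m₂ = M = 1/2: (-5/2,3), (-3/2,2), (-1/2,1), (1/2,0), (3/2,-1), (5/2,-2)
  (m₁,m₂)=(5/2,-2): CG² = 5/21, CG = +√(5/21)
  (m₁,m₂)=(3/2,-1): CG² = 7/30, CG = −√(7/30)   ← matches the target
  (m₁,m₂)=(1/2,0): CG² = 4/35, CG = +√(4/35)
  (m₁,m₂)=(-1/2,1): CG² = 1/105, CG = −√(1/105)
  (m₁,m₂)=(-3/2,2): CG² = 1/21, CG = −√(1/21)
  (m₁,m₂)=(-5/2,3): CG² = 5/14, CG = +√(5/14)
Pairs with CG² = 7/30: (3/2,-1): −√(7/30)

(3/2,-1): −√(7/30)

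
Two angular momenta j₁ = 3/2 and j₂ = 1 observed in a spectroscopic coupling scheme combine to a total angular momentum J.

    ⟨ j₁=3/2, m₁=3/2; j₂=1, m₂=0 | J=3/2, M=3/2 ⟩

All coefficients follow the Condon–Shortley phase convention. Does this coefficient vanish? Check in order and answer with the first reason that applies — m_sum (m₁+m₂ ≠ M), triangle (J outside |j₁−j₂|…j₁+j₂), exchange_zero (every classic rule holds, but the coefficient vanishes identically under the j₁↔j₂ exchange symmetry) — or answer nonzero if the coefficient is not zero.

m-sum: m₁+m₂ = 3/2+0 = 3/2, M = 3/2  ✓
triangle: |j₁−j₂| = 1/2 ≤ J = 3/2 ≤ j₁+j₂ = 5/2  ✓
exchange: j₁≠j₂ or m₁≠m₂ — the exchange symmetry imposes no constraint here
value check: CG = +√(3/5) = +0.774597 ≠ 0

nonzero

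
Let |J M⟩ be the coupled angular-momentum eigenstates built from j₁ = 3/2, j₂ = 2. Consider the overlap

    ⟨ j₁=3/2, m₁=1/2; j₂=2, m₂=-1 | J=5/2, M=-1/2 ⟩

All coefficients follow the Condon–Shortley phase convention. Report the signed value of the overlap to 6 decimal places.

triangle: 1!*2!*3!/7! = 12/5040
(j±m)!: 2!*1!*1!*3!*2!*3! = 144
prefactor² = (2J+1)*Δ*N² = 72/35
  k=0: +1/(0!*1!*1!*1!*1!*2!) = 1/2
  k=1: −1/(1!*0!*0!*0!*2!*3!) = -1/12
Σ = 5/12  ⇒  CG² = 72/35*(5/12)² = 5/14
CG = +√(5/14) = +0.597614

+0.597614  (= +√(5/14))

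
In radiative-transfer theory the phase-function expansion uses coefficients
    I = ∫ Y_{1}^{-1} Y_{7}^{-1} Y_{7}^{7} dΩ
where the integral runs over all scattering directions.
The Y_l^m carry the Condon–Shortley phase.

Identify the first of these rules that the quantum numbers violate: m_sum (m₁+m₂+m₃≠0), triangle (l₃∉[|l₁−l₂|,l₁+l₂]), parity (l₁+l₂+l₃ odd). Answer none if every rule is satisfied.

m_sum

Σmᵢ = 5  ✗
l₃∈[|l₁−l₂|,l₁+l₂]=[6,8], have l₃=7
Σlᵢ = 15 ⇒ odd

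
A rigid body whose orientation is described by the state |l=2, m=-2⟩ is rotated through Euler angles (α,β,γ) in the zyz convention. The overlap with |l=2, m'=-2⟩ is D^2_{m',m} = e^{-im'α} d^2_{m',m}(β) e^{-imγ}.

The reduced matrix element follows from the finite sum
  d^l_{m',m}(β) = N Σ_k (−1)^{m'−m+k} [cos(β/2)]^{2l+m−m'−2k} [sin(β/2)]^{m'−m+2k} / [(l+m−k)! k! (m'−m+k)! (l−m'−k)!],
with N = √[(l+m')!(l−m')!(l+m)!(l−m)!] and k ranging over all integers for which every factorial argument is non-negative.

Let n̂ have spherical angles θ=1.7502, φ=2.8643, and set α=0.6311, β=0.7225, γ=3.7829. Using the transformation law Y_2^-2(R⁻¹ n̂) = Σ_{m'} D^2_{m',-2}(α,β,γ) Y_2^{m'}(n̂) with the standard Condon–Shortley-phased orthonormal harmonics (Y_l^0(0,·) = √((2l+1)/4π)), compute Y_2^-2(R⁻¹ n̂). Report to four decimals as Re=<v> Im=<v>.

Re=-0.2468 Im=-0.1239

Need the full column D^2_{m',-2} for m'=−2..2 at α=0.6311, β=0.7225, γ=3.7829.
cos(β/2)=0.935456, sin(β/2)=0.353444
d^2_{-2,-2}: single k=0 term ⇒ +0.765761;  D = -0.633399+0.430342i
d^2_{-1,-2}: single k=0 term ⇒ -0.578656;  D = +0.194565-0.544965i
d^2_{0,-2}: single k=0 term ⇒ +0.267771;  D = +0.076103+0.256728i
d^2_{1,-2}: single k=0 term ⇒ -0.082607;  D = -0.065686-0.050092i
d^2_{2,-2}: single k=0 term ⇒ +0.015606;  D = +0.015602+0.000319i
Y_2^{m'}(θ=1.7502,φ=2.8643) and Σ D·Y over m':
  (-0.6334+0.4303i)·(+0.3179+0.1969i)  (+0.1946-0.5450i)·(+0.1305+0.0371i)  (+0.0761+0.2567i)·(-0.2853+0.0000i)  (-0.0657-0.0501i)·(-0.1305+0.0371i)  (+0.0156+0.0003i)·(+0.3179-0.1969i)
Y_2^-2(R⁻¹ n̂) = -0.246757-0.123904i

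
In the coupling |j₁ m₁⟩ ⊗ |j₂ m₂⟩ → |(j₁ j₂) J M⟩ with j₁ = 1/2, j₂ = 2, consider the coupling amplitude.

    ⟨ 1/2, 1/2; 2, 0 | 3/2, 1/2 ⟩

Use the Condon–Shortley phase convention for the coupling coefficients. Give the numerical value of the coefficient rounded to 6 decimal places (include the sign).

j₁+j₂−J=1  J+j₁−j₂=0  J−j₁+j₂=3  j₁+j₂+J+1=5
(j₁±m₁, j₂±m₂, J±M) = (1,0,2,2,2,1)
P² = 8/5
sum k=0..0:
  [0] +1/2 = 1/2
S = 1/2
C² = P²·S² = 2/5 ; C = +0.632456

+0.632456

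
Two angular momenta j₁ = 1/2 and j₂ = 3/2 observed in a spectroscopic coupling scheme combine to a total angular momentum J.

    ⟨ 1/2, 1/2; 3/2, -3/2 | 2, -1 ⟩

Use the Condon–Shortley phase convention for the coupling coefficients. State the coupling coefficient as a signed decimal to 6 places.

√[5·0!1!3!/5! · 1!0!0!3!1!3!] = √(9)
  +(−1)^0/∏(0,0,0,0,1,3)! = 1/6  (running 1/6)
⟨..|..⟩ = √(9)·(1/6) = +0.500000

+0.500000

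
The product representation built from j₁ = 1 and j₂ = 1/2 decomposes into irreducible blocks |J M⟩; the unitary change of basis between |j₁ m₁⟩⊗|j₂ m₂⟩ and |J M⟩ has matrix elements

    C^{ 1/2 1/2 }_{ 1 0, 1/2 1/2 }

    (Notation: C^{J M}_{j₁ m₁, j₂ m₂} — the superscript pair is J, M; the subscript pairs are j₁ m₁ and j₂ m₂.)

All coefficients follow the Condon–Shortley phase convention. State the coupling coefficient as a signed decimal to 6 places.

√[2·1!1!0!/3! · 1!1!1!0!1!0!] = √(1/3)
  +(−1)^1/∏(1,0,0,0,1,0)! = -1  (running -1)
⟨..|..⟩ = √(1/3)·(-1) = -0.577350

−√(1/3) = -0.577350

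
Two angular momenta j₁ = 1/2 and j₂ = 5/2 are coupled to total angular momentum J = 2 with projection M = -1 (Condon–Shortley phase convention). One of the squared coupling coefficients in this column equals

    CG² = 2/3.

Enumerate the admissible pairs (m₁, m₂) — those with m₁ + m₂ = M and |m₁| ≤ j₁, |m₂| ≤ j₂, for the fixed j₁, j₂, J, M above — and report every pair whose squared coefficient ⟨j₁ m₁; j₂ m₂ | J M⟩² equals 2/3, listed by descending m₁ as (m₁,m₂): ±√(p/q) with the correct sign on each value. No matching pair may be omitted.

(1/2,-3/2): +√(2/3)

Admissible pairs with m₁+m₂ = M = -1: (-1/2,-1/2), (1/2,-3/2)
  (m₁,m₂)=(1/2,-3/2): CG² = 2/3, CG = +√(2/3)   ← matches the target
  (m₁,m₂)=(-1/2,-1/2): CG² = 1/3, CG = −√(1/3)
Pairs with CG² = 2/3: (1/2,-3/2): +√(2/3)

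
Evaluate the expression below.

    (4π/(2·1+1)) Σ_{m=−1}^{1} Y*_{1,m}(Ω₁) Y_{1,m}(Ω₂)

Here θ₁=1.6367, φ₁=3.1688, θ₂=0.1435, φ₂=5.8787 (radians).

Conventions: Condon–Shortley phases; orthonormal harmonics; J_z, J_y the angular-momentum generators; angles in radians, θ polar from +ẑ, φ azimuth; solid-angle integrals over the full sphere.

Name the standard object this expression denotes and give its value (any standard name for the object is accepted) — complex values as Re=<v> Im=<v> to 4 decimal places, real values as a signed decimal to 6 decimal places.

This sum is the spherical-harmonic addition theorem: it equals the Legendre polynomial P_l(cos γ) of the angle γ between the two directions.
Summing Y*_{l m}(θ₁,φ₁)·Y_{l m}(θ₂,φ₂) over m ∈ [−1, 1]; prefactor 4π/(2·1+1) = 4.188790:
  [-1]  conj(Y_{1,-1})(Ω₁) = -0.344617-0.009378i ; Y_{1,-1}(Ω₂) = +0.045421+0.019444i ; Δ = -0.015471-0.007127i
  [+0]  conj(Y_{1,0})(Ω₁) = -0.032177-0.000000i ; Y_{1,0}(Ω₂) = +0.483580+0.000000i ; Δ = -0.015560-0.000000i
  [+1]  conj(Y_{1,1})(Ω₁) = +0.344617-0.009378i ; Y_{1,1}(Ω₂) = -0.045421+0.019444i ; Δ = -0.015471+0.007127i
Σ over m = -0.046502+0.000000i; ×(4π/3) → -0.194785+0.000000i. Real part: -0.194785

Legendre polynomial (addition theorem), -0.194785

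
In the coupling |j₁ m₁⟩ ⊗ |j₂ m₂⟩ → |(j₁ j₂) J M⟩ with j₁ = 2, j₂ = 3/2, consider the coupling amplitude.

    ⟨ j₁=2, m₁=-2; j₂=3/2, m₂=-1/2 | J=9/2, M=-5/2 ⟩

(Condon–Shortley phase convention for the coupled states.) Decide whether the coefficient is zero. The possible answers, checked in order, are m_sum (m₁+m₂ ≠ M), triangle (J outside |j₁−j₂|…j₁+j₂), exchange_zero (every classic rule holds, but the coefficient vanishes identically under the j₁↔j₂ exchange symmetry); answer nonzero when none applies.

m-sum: m₁+m₂ = -2+(-1/2) = -5/2, M = -5/2  ✓
triangle: need |j₁−j₂| ≤ J ≤ j₁+j₂, i.e. J ∈ [1/2, 7/2]; J = 9/2 is outside ✗ ⇒ coefficient is 0

triangle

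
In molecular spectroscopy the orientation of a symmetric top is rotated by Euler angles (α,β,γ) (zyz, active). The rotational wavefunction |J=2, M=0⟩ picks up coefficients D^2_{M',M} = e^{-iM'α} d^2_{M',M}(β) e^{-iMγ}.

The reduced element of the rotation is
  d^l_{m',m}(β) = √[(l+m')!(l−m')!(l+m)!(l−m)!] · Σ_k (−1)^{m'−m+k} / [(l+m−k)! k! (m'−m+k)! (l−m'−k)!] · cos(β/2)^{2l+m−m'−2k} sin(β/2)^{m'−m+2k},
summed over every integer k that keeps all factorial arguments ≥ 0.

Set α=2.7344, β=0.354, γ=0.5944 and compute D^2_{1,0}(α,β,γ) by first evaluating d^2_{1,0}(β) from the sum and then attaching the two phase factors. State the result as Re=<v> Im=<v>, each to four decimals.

Re=0.3657 Im=0.1577

Split into d^2_{1,0}(β=0.3540) × two z-phases.
With c≡cos(β/2)=0.984376 and s≡sin(β/2)=0.176077, N=[6·1·2·2]^{1/2}=4.898979
The bounds max(0,m−m')=0 and min(l+m,l−m')=1 give 2 terms
  k=0: (−1)^1·4.8990/(2)·0.9844^3·0.1761^1 = -0.411398
  k=1: (−1)^2·4.8990/(2)·0.9844^1·0.1761^3 = +0.013163
d^2_{1,0}(0.3540) = -0.411398 +0.013163 = -0.398235
D = (-0.918236-0.396033i)·(-0.398235)·(+1.000000+0.000000i) = +0.365674+0.157714i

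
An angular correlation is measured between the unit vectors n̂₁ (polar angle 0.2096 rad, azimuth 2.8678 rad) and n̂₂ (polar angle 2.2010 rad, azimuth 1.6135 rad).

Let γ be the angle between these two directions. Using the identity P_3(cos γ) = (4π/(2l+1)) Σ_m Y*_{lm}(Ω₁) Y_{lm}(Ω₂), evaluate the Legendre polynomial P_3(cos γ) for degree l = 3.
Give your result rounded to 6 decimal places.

0.426254

Term-by-term m-sum for l=3 (normalisation 4π/7 = 1.795196):
  term(m=-3) = (-0.000672, -0.000481)   from Y*(Ω₁)=(-0.002560, 0.002751), Y(Ω₂)=(0.028109, 0.218213)
  term(m=-2) = (0.013716, -0.010064)   from Y*(Ω₁)=(0.036948, -0.022531), Y(Ω₂)=(0.391675, -0.033533)
  term(m=-1) = (0.015226, 0.046490)   from Y*(Ω₁)=(-0.244942, 0.068791), Y(Ω₂)=(-0.008209, -0.192106)
  term(m=+0) = (0.180902, 0.000000)   from Y*(Ω₁)=(0.651007, -0.000000), Y(Ω₂)=(0.277880, 0.000000)
  term(m=+1) = (0.015226, -0.046490)   from Y*(Ω₁)=(0.244942, 0.068791), Y(Ω₂)=(0.008209, -0.192106)
  term(m=+2) = (0.013716, 0.010064)   from Y*(Ω₁)=(0.036948, 0.022531), Y(Ω₂)=(0.391675, 0.033533)
  term(m=+3) = (-0.000672, 0.000481)   from Y*(Ω₁)=(0.002560, 0.002751), Y(Ω₂)=(-0.028109, 0.218213)
Σ over m = (0.237441, 0.000000); ×(4π/7) → (0.426254, 0.000000). Real part: 0.426254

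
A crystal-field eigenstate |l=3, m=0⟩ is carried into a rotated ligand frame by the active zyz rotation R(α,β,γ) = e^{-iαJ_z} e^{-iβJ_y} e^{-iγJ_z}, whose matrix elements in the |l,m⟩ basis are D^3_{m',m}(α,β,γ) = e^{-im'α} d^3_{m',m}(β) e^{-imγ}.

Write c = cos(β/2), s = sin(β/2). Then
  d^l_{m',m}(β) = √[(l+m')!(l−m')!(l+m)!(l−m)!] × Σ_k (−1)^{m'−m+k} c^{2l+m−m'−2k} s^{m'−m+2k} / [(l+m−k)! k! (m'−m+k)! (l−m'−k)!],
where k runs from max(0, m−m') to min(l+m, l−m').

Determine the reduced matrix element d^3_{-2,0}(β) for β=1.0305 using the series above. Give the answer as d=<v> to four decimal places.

d=0.5180

d^3_{-2,0}(β=1.0305) via the finite sum:
With c≡cos(β/2)=0.870170 and s≡sin(β/2)=0.492752, N=[1·120·6·6]^{1/2}=65.726707
Admissible k: 2..3 (factorial args all ≥0)
  k=2: (−1)^0·65.7267/(12)·0.8702^4·0.4928^2 = +0.762489
  k=3: (−1)^1·65.7267/(12)·0.8702^2·0.4928^4 = -0.244503
d^3_{-2,0}(1.0305) = +0.762489 -0.244503 = +0.517987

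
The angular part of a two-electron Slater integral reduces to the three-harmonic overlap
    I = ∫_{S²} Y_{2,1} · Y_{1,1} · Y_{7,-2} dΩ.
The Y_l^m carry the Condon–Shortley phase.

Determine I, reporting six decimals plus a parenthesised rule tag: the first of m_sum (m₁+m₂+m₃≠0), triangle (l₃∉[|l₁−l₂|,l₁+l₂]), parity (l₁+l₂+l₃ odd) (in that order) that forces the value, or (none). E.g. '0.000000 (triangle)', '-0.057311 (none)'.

0.000000 (triangle)

triangle: need 1≤l₃≤3, have 7; I=0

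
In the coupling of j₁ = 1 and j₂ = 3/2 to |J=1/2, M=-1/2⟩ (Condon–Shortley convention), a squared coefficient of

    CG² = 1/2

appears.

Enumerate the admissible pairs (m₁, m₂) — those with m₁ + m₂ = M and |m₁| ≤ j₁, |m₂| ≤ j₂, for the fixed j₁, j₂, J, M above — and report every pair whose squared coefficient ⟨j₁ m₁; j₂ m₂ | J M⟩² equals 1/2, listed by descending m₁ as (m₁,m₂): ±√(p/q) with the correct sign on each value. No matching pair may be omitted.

(1,-3/2): +√(1/2)

Admissible pairs with m₁+m₂ = M = -1/2: (-1,1/2), (0,-1/2), (1,-3/2)
  (m₁,m₂)=(1,-3/2): CG² = 1/2, CG = +√(1/2)   ← matches the target
  (m₁,m₂)=(0,-1/2): CG² = 1/3, CG = −√(1/3)
  (m₁,m₂)=(-1,1/2): CG² = 1/6, CG = +√(1/6)
Pairs with CG² = 1/2: (1,-3/2): +√(1/2)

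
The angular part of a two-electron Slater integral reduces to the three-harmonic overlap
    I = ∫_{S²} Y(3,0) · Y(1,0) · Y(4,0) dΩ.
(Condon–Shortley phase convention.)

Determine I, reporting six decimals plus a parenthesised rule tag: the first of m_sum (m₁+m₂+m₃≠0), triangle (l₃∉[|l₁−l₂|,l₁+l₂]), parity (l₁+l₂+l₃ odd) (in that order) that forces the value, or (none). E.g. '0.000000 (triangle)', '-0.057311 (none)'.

0.246233 (none)

m-sum 0 ✓  L=8 even ✓  2≤4≤4 ✓
Π(2lᵢ+1) = 7×3×9 = 189
triangle coeff Δ(3,1,4) = 1/252
Σ_t [0,0]: t=0:+1/36 = 1/36
(3j)²=4/63 [(3 1 4; 0 0 0)], sign=+1
(m-triple is (0,0,0) — same symbol as above.)
⇒ 4πI² = 16/21
I = (+1)√(16/21/(4π)) = 0.24623252
No selection rule forces the value: the integral is nonzero (none).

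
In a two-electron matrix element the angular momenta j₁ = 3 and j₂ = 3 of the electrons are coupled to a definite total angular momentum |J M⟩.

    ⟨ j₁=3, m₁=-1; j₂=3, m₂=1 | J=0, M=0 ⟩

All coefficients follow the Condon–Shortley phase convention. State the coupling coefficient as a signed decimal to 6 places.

+0.377964  (= +√(1/7))

triangle: 6!·0!·0!/7! = 720/5040
(j±m)!: 2!·4!·4!·2!·0!·0! = 2304
prefactor² = (2J+1)·Δ·N² = 2304/7
  k=4: +1/(4!·2!·0!·0!·0!·0!) = 1/48
Σ = 1/48  ⇒  CG² = 2304/7·(1/48)² = 1/7
CG = +√(1/7) = +0.377964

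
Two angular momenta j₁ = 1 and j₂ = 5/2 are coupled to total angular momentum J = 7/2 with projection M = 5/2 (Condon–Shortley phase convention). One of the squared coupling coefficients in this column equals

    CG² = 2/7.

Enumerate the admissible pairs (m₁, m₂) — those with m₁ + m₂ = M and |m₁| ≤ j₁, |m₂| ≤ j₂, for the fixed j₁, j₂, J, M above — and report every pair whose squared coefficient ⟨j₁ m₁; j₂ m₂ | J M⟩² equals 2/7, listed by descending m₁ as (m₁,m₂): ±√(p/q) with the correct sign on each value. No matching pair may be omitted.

Admissible pairs with m₁+m₂ = M = 5/2: (0,5/2), (1,3/2)
  (m₁,m₂)=(1,3/2): CG² = 5/7, CG = +√(5/7)
  (m₁,m₂)=(0,5/2): CG² = 2/7, CG = +√(2/7)   ← matches the target
Pairs with CG² = 2/7: (0,5/2): +√(2/7)

(0,5/2): +√(2/7)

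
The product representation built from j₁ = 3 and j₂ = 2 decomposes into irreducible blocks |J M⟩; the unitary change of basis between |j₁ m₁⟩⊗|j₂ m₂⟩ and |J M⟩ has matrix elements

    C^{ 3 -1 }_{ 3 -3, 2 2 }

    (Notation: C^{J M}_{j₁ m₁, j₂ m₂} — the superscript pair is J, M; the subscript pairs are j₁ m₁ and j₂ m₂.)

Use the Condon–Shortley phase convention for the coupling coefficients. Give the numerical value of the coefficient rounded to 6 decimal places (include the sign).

triangle: 2!·4!·2!/9! = 96/362880
(j±m)!: 0!·6!·4!·0!·2!·4! = 829440
prefactor² = (2J+1)·Δ·N² = 1536
  k=2: +1/(2!·0!·4!·2!·0!·0!) = 1/96
Σ = 1/96  ⇒  CG² = 1536·(1/96)² = 1/6
CG = +√(1/6) = +0.408248

+√(1/6) ≈ +0.408248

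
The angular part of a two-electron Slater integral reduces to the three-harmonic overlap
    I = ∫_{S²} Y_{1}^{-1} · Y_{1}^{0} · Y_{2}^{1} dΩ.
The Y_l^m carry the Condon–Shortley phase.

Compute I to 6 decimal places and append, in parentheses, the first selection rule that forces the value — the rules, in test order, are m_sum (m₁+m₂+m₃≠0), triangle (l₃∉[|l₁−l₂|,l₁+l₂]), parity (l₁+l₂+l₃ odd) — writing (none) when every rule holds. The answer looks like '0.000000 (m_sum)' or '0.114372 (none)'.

-0.218510 (none)

m-sum 0 ✓  L=4 even ✓  0≤2≤2 ✓
Π(2lᵢ+1) = 3×3×5 = 45
triangle coeff Δ(1,1,2) = 1/30
Σ_t [0,0]: t=0:+1/1 = 1/1
(3j)²=2/15 [(1 1 2; 0 0 0)], sign=+1
Σ_t [0,0]: t=0:+1/2 = 1/2
(3j)²=1/10 [(1 1 2; -1 0 1)], sign=-1
⇒ 4πI² = 3/5
I = (-1)√(3/5/(4π)) = -0.21850969
No selection rule forces the value: the integral is nonzero (none).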